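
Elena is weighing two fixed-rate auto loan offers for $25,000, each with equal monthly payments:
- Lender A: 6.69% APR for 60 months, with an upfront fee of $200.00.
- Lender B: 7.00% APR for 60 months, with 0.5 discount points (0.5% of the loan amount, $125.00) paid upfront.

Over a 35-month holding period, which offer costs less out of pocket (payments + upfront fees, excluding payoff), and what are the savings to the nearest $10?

Lender A by $50

Lender A: at 6.69% the monthly rate is 0.0055750, so the payment is 25,000 × 0.0055750 / (1 − 1.0055750^−60) = $491.38.
Lender B: monthly rate = 7%/12 = 0.0058333; payment = 25,000 × 0.0058333 / (1 − (1+0.0058333)^−60) = $495.03.
Over 35 months: Lender A costs 35 × $491.38 + $200.00 = $17,398.30; Lender B costs 35 × $495.03 + $125.00 = $17,451.05.
Lender A is cheaper by $17,451.05 − $17,398.30 = $52.75.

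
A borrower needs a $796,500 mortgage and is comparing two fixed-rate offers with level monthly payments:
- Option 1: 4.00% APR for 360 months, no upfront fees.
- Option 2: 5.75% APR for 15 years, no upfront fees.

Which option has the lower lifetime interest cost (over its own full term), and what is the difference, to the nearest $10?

Option 2 by $178,380

Option 1: monthly rate = 4%/12 = 0.0033333; payment = 796,500 × 0.0033333 / (1 − (1+0.0033333)^−360) = $3,802.61.
Total interest on Option 1 = 360 × $3,802.61 − $796,500 = $572,439.60.
Option 2: at 5.75% the monthly rate is 0.0047917, so the payment is 796,500 × 0.0047917 / (1 − 1.0047917^−180) = $6,614.22.
Total interest on Option 2 = 180 × $6,614.22 − $796,500 = $394,059.60.
Option 2 is lower by $178,380.00.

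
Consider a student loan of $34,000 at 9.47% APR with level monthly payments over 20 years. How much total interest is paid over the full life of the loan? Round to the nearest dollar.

$41,902

Monthly rate = 9.47%/12 = 0.0078917; payment = 34,000 × 0.0078917 / (1 − (1+0.0078917)^−240) = $316.26.
Total paid = 240 × $316.26 = $75,902.40; interest = $75,902.40 − $34,000 = $41,902.40.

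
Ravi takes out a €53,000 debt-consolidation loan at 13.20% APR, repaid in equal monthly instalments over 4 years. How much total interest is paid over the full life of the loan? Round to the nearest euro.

€15,502

At 13.20% the monthly rate is 0.0110000, so the payment is 53,000 × 0.0110000 / (1 − 1.0110000^−48) = €1,427.12.
Total paid = 48 × €1,427.12 = €68,501.76; interest = €68,501.76 − €53,000 = €15,501.76.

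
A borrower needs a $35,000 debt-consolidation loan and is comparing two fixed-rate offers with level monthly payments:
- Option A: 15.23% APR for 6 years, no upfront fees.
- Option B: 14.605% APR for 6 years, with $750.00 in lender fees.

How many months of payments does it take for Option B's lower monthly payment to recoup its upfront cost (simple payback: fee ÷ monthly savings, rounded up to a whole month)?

Option A: monthly rate = 15.23%/12 = 0.0126917; payment = 35,000 × 0.0126917 / (1 − (1+0.0126917)^−72) = $744.45.
Option B: monthly rate = 14.605%/12 = 0.0121708; payment = 35,000 × 0.0121708 / (1 − (1+0.0121708)^−72) = $732.59.
Monthly savings = $744.45 − $732.59 = $11.86.
Break-even = $750.00 / $11.86 = 63.24 → 64 months.

64 months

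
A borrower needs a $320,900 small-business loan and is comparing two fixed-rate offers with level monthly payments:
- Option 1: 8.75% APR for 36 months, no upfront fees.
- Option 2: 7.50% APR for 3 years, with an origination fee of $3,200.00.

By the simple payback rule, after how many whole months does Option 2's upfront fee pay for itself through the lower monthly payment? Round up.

Option 1: monthly rate = 8.75%/12 = 0.0072917; payment = 320,900 × 0.0072917 / (1 − (1+0.0072917)^−36) = $10,167.24.
Option 2: monthly rate = 7.5%/12 = 0.0062500; payment = 320,900 × 0.0062500 / (1 − (1+0.0062500)^−36) = $9,981.99.
Monthly savings = $10,167.24 − $9,981.99 = $185.25.
Break-even = $3,200.00 / $185.25 = 17.27 → 18 months.

18 months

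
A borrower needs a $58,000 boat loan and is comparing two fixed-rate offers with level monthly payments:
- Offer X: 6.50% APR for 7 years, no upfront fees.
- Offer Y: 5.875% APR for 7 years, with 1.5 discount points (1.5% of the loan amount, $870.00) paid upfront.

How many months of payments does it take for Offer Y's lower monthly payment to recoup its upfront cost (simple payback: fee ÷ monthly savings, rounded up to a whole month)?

Offer X: at 6.50% the monthly rate is 0.0054167, so the payment is 58,000 × 0.0054167 / (1 − 1.0054167^−84) = $861.27.
Offer Y: at 5.875% the monthly rate is 0.0048958, so the payment is 58,000 × 0.0048958 / (1 − 1.0048958^−84) = $843.82.
Monthly savings = $861.27 − $843.82 = $17.45.
Break-even = $870.00 / $17.45 = 49.86 → 50 months.

50 months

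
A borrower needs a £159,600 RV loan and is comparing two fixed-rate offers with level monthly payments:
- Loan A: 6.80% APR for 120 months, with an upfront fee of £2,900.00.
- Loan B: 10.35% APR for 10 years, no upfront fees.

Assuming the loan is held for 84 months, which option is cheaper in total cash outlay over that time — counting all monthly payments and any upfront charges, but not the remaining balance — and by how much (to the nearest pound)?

Loan A by £22,594

Loan A: monthly rate = 6.8%/12 = 0.0056667; payment = 159,600 × 0.0056667 / (1 − (1+0.0056667)^−120) = £1,836.68.
Loan B: monthly rate = 10.35%/12 = 0.0086250; payment = 159,600 × 0.0086250 / (1 − (1+0.0086250)^−120) = £2,140.18.
Over 84 months: Loan A costs 84 × £1,836.68 + £2,900.00 = £157,181.12; Loan B costs 84 × £2,140.18 = £179,775.12.
Loan A is cheaper by £179,775.12 − £157,181.12 = £22,594.00.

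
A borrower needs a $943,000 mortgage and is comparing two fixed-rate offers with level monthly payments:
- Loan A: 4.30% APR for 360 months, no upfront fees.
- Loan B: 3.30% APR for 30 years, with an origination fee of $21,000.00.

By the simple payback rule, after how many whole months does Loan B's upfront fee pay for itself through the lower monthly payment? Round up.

40 months

Loan A: at 4.30% the monthly rate is 0.0035833, so the payment is 943,000 × 0.0035833 / (1 − 1.0035833^−360) = $4,666.64.
Loan B: at 3.30% the monthly rate is 0.0027500, so the payment is 943,000 × 0.0027500 / (1 − 1.0027500^−360) = $4,129.92.
Monthly savings = $4,666.64 − $4,129.92 = $536.72.
Break-even = $21,000.00 / $536.72 = 39.13 → 40 months.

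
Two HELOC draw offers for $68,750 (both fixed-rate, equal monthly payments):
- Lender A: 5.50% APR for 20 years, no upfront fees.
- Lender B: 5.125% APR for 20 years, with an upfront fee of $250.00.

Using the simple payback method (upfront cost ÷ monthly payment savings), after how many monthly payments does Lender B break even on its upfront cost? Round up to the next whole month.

Lender A: at 5.50% the monthly rate is 0.0045833, so the payment is 68,750 × 0.0045833 / (1 − 1.0045833^−240) = $472.92.
Lender B: monthly rate = 5.125%/12 = 0.0042708; payment = 68,750 × 0.0042708 / (1 − (1+0.0042708)^−240) = $458.48.
Monthly savings = $472.92 − $458.48 = $14.44.
Break-even = $250.00 / $14.44 = 17.31 → 18 months.

18 months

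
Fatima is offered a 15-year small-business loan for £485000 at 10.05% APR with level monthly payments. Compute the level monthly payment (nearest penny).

£5,226.68

Monthly rate = 10.05%/12 = 0.0083750; payment = 485,000 × 0.0083750 / (1 − (1+0.0083750)^−180) = £5,226.68.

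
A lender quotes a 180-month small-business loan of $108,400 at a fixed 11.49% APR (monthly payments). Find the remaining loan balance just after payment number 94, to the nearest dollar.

With monthly rate i = 11.49%/12 = 0.0095750, the balance after k of n payments is P · [(1+i)^n − (1+i)^k] / [(1+i)^n − 1].
(1+0.0095750)^180 = 5.55834854 and (1+0.0095750)^94 = 2.44921685, so the balance is 108,400 × (5.55834854 − 2.44921685) / (5.55834854 − 1) = $73,936.84.

$73,937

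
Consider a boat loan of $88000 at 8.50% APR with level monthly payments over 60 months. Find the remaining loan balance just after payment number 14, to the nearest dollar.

With monthly rate i = 8.5%/12 = 0.0070833, the balance after k of n payments is P · [(1+i)^n − (1+i)^k] / [(1+i)^n − 1].
(1+0.0070833)^60 = 1.52730060 and (1+0.0070833)^14 = 1.10386439, so the balance is 88,000 × (1.52730060 − 1.10386439) / (1.52730060 − 1) = $70,666.31.

$70,666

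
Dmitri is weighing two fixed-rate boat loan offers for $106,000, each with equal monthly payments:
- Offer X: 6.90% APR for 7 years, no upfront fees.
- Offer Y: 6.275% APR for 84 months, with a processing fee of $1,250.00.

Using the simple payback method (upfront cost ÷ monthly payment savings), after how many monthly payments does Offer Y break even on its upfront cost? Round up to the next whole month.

Offer X: monthly rate = 6.9%/12 = 0.0057500; payment = 106,000 × 0.0057500 / (1 − (1+0.0057500)^−84) = $1,594.65.
Offer Y: monthly rate = 6.275%/12 = 0.0052292; payment = 106,000 × 0.0052292 / (1 − (1+0.0052292)^−84) = $1,562.52.
Monthly savings = $1,594.65 − $1,562.52 = $32.13.
Break-even = $1,250.00 / $32.13 = 38.90 → 39 months.

39 months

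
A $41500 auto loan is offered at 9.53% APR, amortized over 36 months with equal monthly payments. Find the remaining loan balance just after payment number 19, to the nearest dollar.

$21,071

With monthly rate i = 9.53%/12 = 0.0079417, the balance after k of n payments is P · [(1+i)^n − (1+i)^k] / [(1+i)^n − 1].
(1+0.0079417)^36 = 1.32945717 and (1+0.0079417)^19 = 1.16217780, so the balance is 41,500 × (1.32945717 − 1.16217780) / (1.32945717 − 1) = $21,071.31.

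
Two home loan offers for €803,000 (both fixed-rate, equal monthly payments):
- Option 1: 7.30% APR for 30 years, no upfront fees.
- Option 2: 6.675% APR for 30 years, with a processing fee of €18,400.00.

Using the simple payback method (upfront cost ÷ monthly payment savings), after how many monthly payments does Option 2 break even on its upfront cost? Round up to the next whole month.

Option 1: at 7.30% the monthly rate is 0.0060833, so the payment is 803,000 × 0.0060833 / (1 − 1.0060833^−360) = €5,505.13.
Option 2: at 6.675% the monthly rate is 0.0055625, so the payment is 803,000 × 0.0055625 / (1 − 1.0055625^−360) = €5,168.27.
Monthly savings = €5,505.13 − €5,168.27 = €336.86.
Break-even = €18,400.00 / €336.86 = 54.62 → 55 months.

55 months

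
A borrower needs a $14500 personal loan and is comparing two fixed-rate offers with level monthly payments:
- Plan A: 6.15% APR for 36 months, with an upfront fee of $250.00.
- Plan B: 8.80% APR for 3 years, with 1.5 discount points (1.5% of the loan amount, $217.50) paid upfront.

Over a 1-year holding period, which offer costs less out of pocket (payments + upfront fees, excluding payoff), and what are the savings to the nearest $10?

Plan A: monthly rate = 6.15%/12 = 0.0051250; payment = 14,500 × 0.0051250 / (1 − (1+0.0051250)^−36) = $442.10.
Plan B: at 8.80% the monthly rate is 0.0073333, so the payment is 14,500 × 0.0073333 / (1 − 1.0073333^−36) = $459.75.
Over 12 months: Plan A costs 12 × $442.10 + $250.00 = $5,555.20; Plan B costs 12 × $459.75 + $217.50 = $5,734.50.
Plan A is cheaper by $5,734.50 − $5,555.20 = $179.30.

Plan A by $180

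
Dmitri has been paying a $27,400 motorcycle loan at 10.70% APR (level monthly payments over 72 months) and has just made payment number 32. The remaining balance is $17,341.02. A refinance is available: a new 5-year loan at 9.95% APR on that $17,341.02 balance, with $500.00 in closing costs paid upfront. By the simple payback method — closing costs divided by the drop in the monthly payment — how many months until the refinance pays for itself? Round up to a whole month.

4 months

Current payment = 27,400 × 10.7%/12 / (1 − (1+0.0089167)^−72) = $517.33.
Refinanced payment = 17,341.02 × 0.0082917 / (1 − (1+0.0082917)^−60) = $368.02.
Monthly savings = $517.33 − $368.02 = $149.31.
Break-even = $500.00 / $149.31 = 3.35 → 4 months.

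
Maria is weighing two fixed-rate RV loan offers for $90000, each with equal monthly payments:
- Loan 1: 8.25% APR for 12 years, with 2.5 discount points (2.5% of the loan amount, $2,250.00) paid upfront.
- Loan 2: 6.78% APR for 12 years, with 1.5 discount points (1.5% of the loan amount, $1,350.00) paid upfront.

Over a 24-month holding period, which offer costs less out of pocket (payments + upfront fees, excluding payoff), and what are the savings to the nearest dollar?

Loan 1: at 8.25% the monthly rate is 0.0068750, so the payment is 90,000 × 0.0068750 / (1 − 1.0068750^−144) = $986.59.
Loan 2: at 6.78% the monthly rate is 0.0056500, so the payment is 90,000 × 0.0056500 / (1 − 1.0056500^−144) = $915.02.
Over 24 months: Loan 1 costs 24 × $986.59 + $2,250.00 = $25,928.16; Loan 2 costs 24 × $915.02 + $1,350.00 = $23,310.48.
Loan 2 is cheaper by $25,928.16 − $23,310.48 = $2,617.68.

Loan 2 by $2,618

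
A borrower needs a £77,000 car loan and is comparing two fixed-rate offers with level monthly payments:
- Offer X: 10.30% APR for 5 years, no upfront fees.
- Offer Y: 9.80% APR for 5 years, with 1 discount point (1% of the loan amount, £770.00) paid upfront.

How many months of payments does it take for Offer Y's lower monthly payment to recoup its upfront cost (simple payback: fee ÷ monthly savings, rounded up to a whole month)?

41 months

Offer X: at 10.30% the monthly rate is 0.0085833, so the payment is 77,000 × 0.0085833 / (1 − 1.0085833^−60) = £1,647.41.
Offer Y: at 9.80% the monthly rate is 0.0081667, so the payment is 77,000 × 0.0081667 / (1 − 1.0081667^−60) = £1,628.46.
Monthly savings = £1,647.41 − £1,628.46 = £18.95.
Break-even = £770.00 / £18.95 = 40.63 → 41 months.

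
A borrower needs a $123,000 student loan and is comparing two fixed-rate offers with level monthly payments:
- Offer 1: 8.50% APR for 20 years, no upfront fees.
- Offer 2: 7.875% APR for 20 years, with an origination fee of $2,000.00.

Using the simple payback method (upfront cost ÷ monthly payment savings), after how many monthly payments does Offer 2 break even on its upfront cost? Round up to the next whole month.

Offer 1: monthly rate = 8.5%/12 = 0.0070833; payment = 123,000 × 0.0070833 / (1 − (1+0.0070833)^−240) = $1,067.42.
Offer 2: monthly rate = 7.875%/12 = 0.0065625; payment = 123,000 × 0.0065625 / (1 − (1+0.0065625)^−240) = $1,019.27.
Monthly savings = $1,067.42 − $1,019.27 = $48.15.
Break-even = $2,000.00 / $48.15 = 41.54 → 42 months.

42 months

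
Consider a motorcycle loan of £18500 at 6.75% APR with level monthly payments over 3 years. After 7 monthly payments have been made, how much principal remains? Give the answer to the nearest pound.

With monthly rate i = 6.75%/12 = 0.0056250, the balance after k of n payments is P · [(1+i)^n − (1+i)^k] / [(1+i)^n − 1].
(1+0.0056250)^36 = 1.22376552 and (1+0.0056250)^7 = 1.04004572, so the balance is 18,500 × (1.22376552 − 1.04004572) / (1.22376552 − 1) = £15,189.19.

£15,189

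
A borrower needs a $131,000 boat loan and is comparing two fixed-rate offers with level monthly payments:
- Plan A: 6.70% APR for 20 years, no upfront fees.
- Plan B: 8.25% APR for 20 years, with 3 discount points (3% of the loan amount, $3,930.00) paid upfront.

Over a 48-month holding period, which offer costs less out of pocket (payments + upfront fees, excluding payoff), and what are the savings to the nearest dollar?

Plan A by $9,883

Plan A: monthly rate = 6.7%/12 = 0.0055833; payment = 131,000 × 0.0055833 / (1 − (1+0.0055833)^−240) = $992.19.
Plan B: monthly rate = 8.25%/12 = 0.0068750; payment = 131,000 × 0.0068750 / (1 − (1+0.0068750)^−240) = $1,116.21.
Over 48 months: Plan A costs 48 × $992.19 = $47,625.12; Plan B costs 48 × $1,116.21 + $3,930.00 = $57,508.08.
Plan A is cheaper by $57,508.08 − $47,625.12 = $9,882.96.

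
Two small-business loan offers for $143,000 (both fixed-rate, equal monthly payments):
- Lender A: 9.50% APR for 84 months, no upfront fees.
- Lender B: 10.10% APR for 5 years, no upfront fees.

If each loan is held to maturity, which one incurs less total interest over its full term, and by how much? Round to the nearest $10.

Lender B by $13,600

Lender A: at 9.50% the monthly rate is 0.0079167, so the payment is 143,000 × 0.0079167 / (1 − 1.0079167^−84) = $2,337.19.
Total interest on Lender A = 84 × $2,337.19 − $143,000 = $53,323.96.
Lender B: at 10.10% the monthly rate is 0.0084167, so the payment is 143,000 × 0.0084167 / (1 − 1.0084167^−60) = $3,045.37.
Total interest on Lender B = 60 × $3,045.37 − $143,000 = $39,722.20.
Lender B is lower by $13,601.76.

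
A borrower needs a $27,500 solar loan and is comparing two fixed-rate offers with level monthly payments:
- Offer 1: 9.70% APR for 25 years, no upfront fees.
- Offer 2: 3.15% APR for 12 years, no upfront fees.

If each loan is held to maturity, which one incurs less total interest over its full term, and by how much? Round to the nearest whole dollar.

Offer 2 by $40,170

Offer 1: at 9.70% the monthly rate is 0.0080833, so the payment is 27,500 × 0.0080833 / (1 − 1.0080833^−300) = $244.10.
Total interest on Offer 1 = 300 × $244.10 − $27,500 = $45,730.00.
Offer 2: at 3.15% the monthly rate is 0.0026250, so the payment is 27,500 × 0.0026250 / (1 − 1.0026250^−144) = $229.58.
Total interest on Offer 2 = 144 × $229.58 − $27,500 = $5,559.52.
Offer 2 is lower by $40,170.48.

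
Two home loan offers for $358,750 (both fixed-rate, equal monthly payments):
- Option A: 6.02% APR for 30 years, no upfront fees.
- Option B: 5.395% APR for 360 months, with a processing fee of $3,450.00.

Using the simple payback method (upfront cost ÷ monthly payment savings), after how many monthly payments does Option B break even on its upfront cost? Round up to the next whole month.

Option A: at 6.02% the monthly rate is 0.0050167, so the payment is 358,750 × 0.0050167 / (1 − 1.0050167^−360) = $2,155.50.
Option B: at 5.395% the monthly rate is 0.0044958, so the payment is 358,750 × 0.0044958 / (1 − 1.0044958^−360) = $2,013.37.
Monthly savings = $2,155.50 − $2,013.37 = $142.13.
Break-even = $3,450.00 / $142.13 = 24.27 → 25 months.

25 months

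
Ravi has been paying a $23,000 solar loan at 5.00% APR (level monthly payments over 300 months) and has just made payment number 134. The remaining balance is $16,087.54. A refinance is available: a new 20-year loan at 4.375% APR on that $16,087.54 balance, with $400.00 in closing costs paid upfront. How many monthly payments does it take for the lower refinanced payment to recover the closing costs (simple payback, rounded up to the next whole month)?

Current payment = 23,000 × 5%/12 / (1 − (1+0.0041667)^−300) = $134.46.
Refinanced payment = 16,087.54 × 0.0036458 / (1 − (1+0.0036458)^−240) = $100.70.
Monthly savings = $134.46 − $100.70 = $33.76.
Break-even = $400.00 / $33.76 = 11.85 → 12 months.

12 months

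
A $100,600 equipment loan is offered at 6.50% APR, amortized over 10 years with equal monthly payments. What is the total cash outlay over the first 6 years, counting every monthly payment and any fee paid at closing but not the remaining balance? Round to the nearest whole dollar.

$82,245

Monthly rate = 6.5%/12 = 0.0054167; payment = 100,600 × 0.0054167 / (1 − (1+0.0054167)^−120) = $1,142.29.
Total outlay = 72 × $1,142.29 = $82,244.88.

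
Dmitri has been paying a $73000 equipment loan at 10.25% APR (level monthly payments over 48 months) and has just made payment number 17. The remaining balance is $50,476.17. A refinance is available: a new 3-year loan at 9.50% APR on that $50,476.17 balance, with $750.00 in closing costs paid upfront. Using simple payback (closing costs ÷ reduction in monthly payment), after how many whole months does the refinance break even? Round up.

4 months

Current payment = 73,000 × 10.25%/12 / (1 − (1+0.0085417)^−48) = $1,860.25.
Refinanced payment = 50,476.17 × 0.0079167 / (1 − (1+0.0079167)^−36) = $1,616.90.
Monthly savings = $1,860.25 − $1,616.90 = $243.35.
Break-even = $750.00 / $243.35 = 3.08 → 4 months.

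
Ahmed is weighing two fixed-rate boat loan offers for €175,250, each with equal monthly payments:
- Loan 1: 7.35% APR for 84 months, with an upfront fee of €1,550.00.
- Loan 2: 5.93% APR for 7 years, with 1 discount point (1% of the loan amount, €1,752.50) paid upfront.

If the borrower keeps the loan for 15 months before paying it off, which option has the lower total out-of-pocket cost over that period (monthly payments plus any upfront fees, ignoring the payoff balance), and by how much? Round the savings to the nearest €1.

Loan 2 by €1,610

Loan 1: at 7.35% the monthly rate is 0.0061250, so the payment is 175,250 × 0.0061250 / (1 − 1.0061250^−84) = €2,675.08.
Loan 2: at 5.93% the monthly rate is 0.0049417, so the payment is 175,250 × 0.0049417 / (1 − 1.0049417^−84) = €2,554.27.
Over 15 months: Loan 1 costs 15 × €2,675.08 + €1,550.00 = €41,676.20; Loan 2 costs 15 × €2,554.27 + €1,752.50 = €40,066.55.
Loan 2 is cheaper by €41,676.20 − €40,066.55 = €1,609.65.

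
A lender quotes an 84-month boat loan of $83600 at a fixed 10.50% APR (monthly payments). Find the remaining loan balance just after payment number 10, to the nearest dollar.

$76,546

With monthly rate i = 10.5%/12 = 0.0087500, the balance after k of n payments is P · [(1+i)^n − (1+i)^k] / [(1+i)^n − 1].
(1+0.0087500)^84 = 2.07882537 and (1+0.0087500)^10 = 1.09102695, so the balance is 83,600 × (2.07882537 − 1.09102695) / (2.07882537 − 1) = $76,546.17.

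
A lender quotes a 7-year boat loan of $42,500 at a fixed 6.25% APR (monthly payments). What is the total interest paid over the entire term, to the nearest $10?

$10,080

Monthly rate = 6.25%/12 = 0.0052083; payment = 42,500 × 0.0052083 / (1 − (1+0.0052083)^−84) = $625.97.
Total paid = 84 × $625.97 = $52,581.48; interest = $52,581.48 − $42,500 = $10,081.48.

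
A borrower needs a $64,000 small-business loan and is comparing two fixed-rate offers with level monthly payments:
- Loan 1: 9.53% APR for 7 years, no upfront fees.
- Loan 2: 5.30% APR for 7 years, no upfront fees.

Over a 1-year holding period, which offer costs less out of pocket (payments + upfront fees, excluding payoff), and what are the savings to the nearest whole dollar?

Loan 1: monthly rate = 9.53%/12 = 0.0079417; payment = 64,000 × 0.0079417 / (1 − (1+0.0079417)^−84) = $1,047.00.
Loan 2: monthly rate = 5.3%/12 = 0.0044167; payment = 64,000 × 0.0044167 / (1 − (1+0.0044167)^−84) = $913.62.
Over 12 months: Loan 1 costs 12 × $1,047.00 = $12,564.00; Loan 2 costs 12 × $913.62 = $10,963.44.
Loan 2 is cheaper by $12,564.00 − $10,963.44 = $1,600.56.

Loan 2 by $1,601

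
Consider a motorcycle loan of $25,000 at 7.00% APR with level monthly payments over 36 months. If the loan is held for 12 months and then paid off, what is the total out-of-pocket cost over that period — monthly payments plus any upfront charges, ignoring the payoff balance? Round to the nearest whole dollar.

At 7.00% the monthly rate is 0.0058333, so the payment is 25,000 × 0.0058333 / (1 − 1.0058333^−36) = $771.93.
Total outlay = 12 × $771.93 = $9,263.16.

$9,263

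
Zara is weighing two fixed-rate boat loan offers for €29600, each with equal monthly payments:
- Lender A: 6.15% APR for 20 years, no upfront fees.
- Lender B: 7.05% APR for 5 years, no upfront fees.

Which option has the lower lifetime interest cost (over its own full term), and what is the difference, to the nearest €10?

Lender A: at 6.15% the monthly rate is 0.0051250, so the payment is 29,600 × 0.0051250 / (1 − 1.0051250^−240) = €214.63.
Total interest on Lender A = 240 × €214.63 − €29,600 = €21,911.20.
Lender B: at 7.05% the monthly rate is 0.0058750, so the payment is 29,600 × 0.0058750 / (1 − 1.0058750^−60) = €586.81.
Total interest on Lender B = 60 × €586.81 − €29,600 = €5,608.60.
Lender B is lower by €16,302.60.

Lender B by €16,300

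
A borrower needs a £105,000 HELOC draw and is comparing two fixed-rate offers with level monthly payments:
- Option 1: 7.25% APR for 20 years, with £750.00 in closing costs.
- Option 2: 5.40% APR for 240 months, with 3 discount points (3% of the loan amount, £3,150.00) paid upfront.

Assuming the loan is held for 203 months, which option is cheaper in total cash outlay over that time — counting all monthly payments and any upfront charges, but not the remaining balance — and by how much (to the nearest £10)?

Option 2 by £20,650

Option 1: at 7.25% the monthly rate is 0.0060417, so the payment is 105,000 × 0.0060417 / (1 − 1.0060417^−240) = £829.89.
Option 2: at 5.40% the monthly rate is 0.0045000, so the payment is 105,000 × 0.0045000 / (1 − 1.0045000^−240) = £716.36.
Over 203 months: Option 1 costs 203 × £829.89 + £750.00 = £169,217.67; Option 2 costs 203 × £716.36 + £3,150.00 = £148,571.08.
Option 2 is cheaper by £169,217.67 − £148,571.08 = £20,646.59.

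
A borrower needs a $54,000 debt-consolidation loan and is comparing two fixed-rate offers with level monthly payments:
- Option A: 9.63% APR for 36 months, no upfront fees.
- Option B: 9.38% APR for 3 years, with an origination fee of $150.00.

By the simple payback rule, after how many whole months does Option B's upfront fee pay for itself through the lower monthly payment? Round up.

24 months

Option A: at 9.63% the monthly rate is 0.0080250, so the payment is 54,000 × 0.0080250 / (1 − 1.0080250^−36) = $1,733.06.
Option B: monthly rate = 9.38%/12 = 0.0078167; payment = 54,000 × 0.0078167 / (1 − (1+0.0078167)^−36) = $1,726.75.
Monthly savings = $1,733.06 − $1,726.75 = $6.31.
Break-even = $150.00 / $6.31 = 23.77 → 24 months.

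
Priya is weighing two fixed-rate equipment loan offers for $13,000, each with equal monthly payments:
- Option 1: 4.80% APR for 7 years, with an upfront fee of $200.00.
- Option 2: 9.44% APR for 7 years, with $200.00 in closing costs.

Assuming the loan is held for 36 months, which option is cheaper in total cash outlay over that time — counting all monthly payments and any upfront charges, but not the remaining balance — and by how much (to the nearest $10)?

Option 1: monthly rate = 4.8%/12 = 0.0040000; payment = 13,000 × 0.0040000 / (1 − (1+0.0040000)^−84) = $182.52.
Option 2: at 9.44% the monthly rate is 0.0078667, so the payment is 13,000 × 0.0078667 / (1 − 1.0078667^−84) = $212.07.
Over 36 months: Option 1 costs 36 × $182.52 + $200.00 = $6,770.72; Option 2 costs 36 × $212.07 + $200.00 = $7,834.52.
Option 1 is cheaper by $7,834.52 − $6,770.72 = $1,063.80.

Option 1 by $1,060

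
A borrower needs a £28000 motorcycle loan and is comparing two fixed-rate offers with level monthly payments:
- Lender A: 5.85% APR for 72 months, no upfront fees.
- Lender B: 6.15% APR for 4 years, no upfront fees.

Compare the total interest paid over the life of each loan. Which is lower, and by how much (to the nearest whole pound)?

Lender A: at 5.85% the monthly rate is 0.0048750, so the payment is 28,000 × 0.0048750 / (1 − 1.0048750^−72) = £462.06.
Total interest on Lender A = 72 × £462.06 − £28,000 = £5,268.32.
Lender B: monthly rate = 6.15%/12 = 0.0051250; payment = 28,000 × 0.0051250 / (1 − (1+0.0051250)^−48) = £659.51.
Total interest on Lender B = 48 × £659.51 − £28,000 = £3,656.48.
Lender B is lower by £1,611.84.

Lender B by £1,612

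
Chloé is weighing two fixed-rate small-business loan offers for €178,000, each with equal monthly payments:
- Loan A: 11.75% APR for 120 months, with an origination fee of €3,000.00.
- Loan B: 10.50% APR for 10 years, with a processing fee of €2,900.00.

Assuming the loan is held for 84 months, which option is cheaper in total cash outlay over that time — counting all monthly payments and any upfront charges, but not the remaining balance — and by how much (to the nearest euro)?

Loan B by €10,708

Loan A: monthly rate = 11.75%/12 = 0.0097917; payment = 178,000 × 0.0097917 / (1 − (1+0.0097917)^−120) = €2,528.12.
Loan B: monthly rate = 10.5%/12 = 0.0087500; payment = 178,000 × 0.0087500 / (1 − (1+0.0087500)^−120) = €2,401.84.
Over 84 months: Loan A costs 84 × €2,528.12 + €3,000.00 = €215,362.08; Loan B costs 84 × €2,401.84 + €2,900.00 = €204,654.56.
Loan B is cheaper by €215,362.08 − €204,654.56 = €10,707.52.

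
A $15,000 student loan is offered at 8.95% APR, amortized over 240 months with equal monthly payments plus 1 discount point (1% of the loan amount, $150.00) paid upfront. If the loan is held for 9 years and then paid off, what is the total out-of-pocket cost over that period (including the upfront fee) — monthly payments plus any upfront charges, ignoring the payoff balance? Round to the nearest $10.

$14,670

Monthly rate = 8.95%/12 = 0.0074583; payment = 15,000 × 0.0074583 / (1 − (1+0.0074583)^−240) = $134.48.
Total outlay = 108 × $134.48 + $150.00 = $14,673.84.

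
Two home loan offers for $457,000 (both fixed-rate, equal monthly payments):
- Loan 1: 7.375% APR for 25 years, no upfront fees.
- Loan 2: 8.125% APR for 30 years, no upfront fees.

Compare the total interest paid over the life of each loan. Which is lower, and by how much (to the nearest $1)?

Loan 1 by $219,520

Loan 1: at 7.375% the monthly rate is 0.0061458, so the payment is 457,000 × 0.0061458 / (1 − 1.0061458^−300) = $3,340.12.
Total interest on Loan 1 = 300 × $3,340.12 − $457,000 = $545,036.00.
Loan 2: monthly rate = 8.125%/12 = 0.0067708; payment = 457,000 × 0.0067708 / (1 − (1+0.0067708)^−360) = $3,393.21.
Total interest on Loan 2 = 360 × $3,393.21 − $457,000 = $764,555.60.
Loan 1 is lower by $219,519.60.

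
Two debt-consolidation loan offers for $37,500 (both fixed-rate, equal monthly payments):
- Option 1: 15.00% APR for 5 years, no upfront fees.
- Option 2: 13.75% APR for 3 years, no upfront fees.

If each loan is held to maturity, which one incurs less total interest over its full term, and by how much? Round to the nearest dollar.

Option 2 by $7,551

Option 1: monthly rate = 15%/12 = 0.0125000; payment = 37,500 × 0.0125000 / (1 − (1+0.0125000)^−60) = $892.12.
Total interest on Option 1 = 60 × $892.12 − $37,500 = $16,027.20.
Option 2: at 13.75% the monthly rate is 0.0114583, so the payment is 37,500 × 0.0114583 / (1 − 1.0114583^−36) = $1,277.11.
Total interest on Option 2 = 36 × $1,277.11 − $37,500 = $8,475.96.
Option 2 is lower by $7,551.24.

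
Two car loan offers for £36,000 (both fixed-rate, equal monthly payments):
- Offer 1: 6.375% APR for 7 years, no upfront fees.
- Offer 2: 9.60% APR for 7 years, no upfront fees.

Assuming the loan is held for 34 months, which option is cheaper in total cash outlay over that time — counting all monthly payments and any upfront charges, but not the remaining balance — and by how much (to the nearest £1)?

Offer 1: at 6.375% the monthly rate is 0.0053125, so the payment is 36,000 × 0.0053125 / (1 − 1.0053125^−84) = £532.40.
Offer 2: monthly rate = 9.6%/12 = 0.0080000; payment = 36,000 × 0.0080000 / (1 − (1+0.0080000)^−84) = £590.23.
Over 34 months: Offer 1 costs 34 × £532.40 = £18,101.60; Offer 2 costs 34 × £590.23 = £20,067.82.
Offer 1 is cheaper by £20,067.82 − £18,101.60 = £1,966.22.

Offer 1 by £1,966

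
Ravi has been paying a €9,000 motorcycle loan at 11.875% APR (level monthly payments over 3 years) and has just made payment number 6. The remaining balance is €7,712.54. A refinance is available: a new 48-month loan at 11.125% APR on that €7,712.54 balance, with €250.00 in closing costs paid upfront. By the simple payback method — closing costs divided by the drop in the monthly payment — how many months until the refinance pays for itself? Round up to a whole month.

Current payment = 9,000 × 11.875%/12 / (1 − (1+0.0098958)^−36) = €298.39.
Refinanced payment = 7,712.54 × 0.0092708 / (1 − (1+0.0092708)^−48) = €199.80.
Monthly savings = €298.39 − €199.80 = €98.59.
Break-even = €250.00 / €98.59 = 2.54 → 3 months.

3 months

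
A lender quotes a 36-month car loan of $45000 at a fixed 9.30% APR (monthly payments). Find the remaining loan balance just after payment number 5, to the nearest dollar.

With monthly rate i = 9.3%/12 = 0.0077500, the balance after k of n payments is P · [(1+i)^n − (1+i)^k] / [(1+i)^n − 1].
(1+0.0077500)^36 = 1.32038641 and (1+0.0077500)^5 = 1.03935530, so the balance is 45,000 × (1.32038641 − 1.03935530) / (1.32038641 − 1) = $39,472.34.

$39,472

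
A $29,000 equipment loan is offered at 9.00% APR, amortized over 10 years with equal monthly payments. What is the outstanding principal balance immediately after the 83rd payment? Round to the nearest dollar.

$11,831

With monthly rate i = 9%/12 = 0.0075000, the balance after k of n payments is P · [(1+i)^n − (1+i)^k] / [(1+i)^n − 1].
(1+0.0075000)^120 = 2.45135708 and (1+0.0075000)^83 = 1.85925753, so the balance is 29,000 × (2.45135708 − 1.85925753) / (2.45135708 − 1) = $11,830.92.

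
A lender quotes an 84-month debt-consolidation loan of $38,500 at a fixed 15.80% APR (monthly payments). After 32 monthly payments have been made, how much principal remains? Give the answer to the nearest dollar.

$28,496

With monthly rate i = 15.8%/12 = 0.0131667, the balance after k of n payments is P · [(1+i)^n − (1+i)^k] / [(1+i)^n − 1].
(1+0.0131667)^84 = 3.00050954 and (1+0.0131667)^32 = 1.51980747, so the balance is 38,500 × (3.00050954 − 1.51980747) / (3.00050954 − 1) = $28,496.25.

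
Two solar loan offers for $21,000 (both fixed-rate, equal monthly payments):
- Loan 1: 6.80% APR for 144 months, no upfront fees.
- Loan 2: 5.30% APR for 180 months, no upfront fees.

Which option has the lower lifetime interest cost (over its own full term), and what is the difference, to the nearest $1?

Loan 2 by $291

Loan 1: monthly rate = 6.8%/12 = 0.0056667; payment = 21,000 × 0.0056667 / (1 − (1+0.0056667)^−144) = $213.73.
Total interest on Loan 1 = 144 × $213.73 − $21,000 = $9,777.12.
Loan 2: at 5.30% the monthly rate is 0.0044167, so the payment is 21,000 × 0.0044167 / (1 − 1.0044167^−180) = $169.37.
Total interest on Loan 2 = 180 × $169.37 − $21,000 = $9,486.60.
Loan 2 is lower by $290.52.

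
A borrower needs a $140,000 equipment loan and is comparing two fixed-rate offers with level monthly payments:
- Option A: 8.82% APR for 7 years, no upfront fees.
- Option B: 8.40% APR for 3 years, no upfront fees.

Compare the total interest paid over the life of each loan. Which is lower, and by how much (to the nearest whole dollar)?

Option A: monthly rate = 8.82%/12 = 0.0073500; payment = 140,000 × 0.0073500 / (1 − (1+0.0073500)^−84) = $2,239.70.
Total interest on Option A = 84 × $2,239.70 − $140,000 = $48,134.80.
Option B: monthly rate = 8.4%/12 = 0.0070000; payment = 140,000 × 0.0070000 / (1 − (1+0.0070000)^−36) = $4,412.97.
Total interest on Option B = 36 × $4,412.97 − $140,000 = $18,866.92.
Option B is lower by $29,267.88.

Option B by $29,268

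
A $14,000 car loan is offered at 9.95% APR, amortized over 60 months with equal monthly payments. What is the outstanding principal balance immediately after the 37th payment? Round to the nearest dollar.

$6,198

With monthly rate i = 9.95%/12 = 0.0082917, the balance after k of n payments is P · [(1+i)^n − (1+i)^k] / [(1+i)^n − 1].
(1+0.0082917)^60 = 1.64123463 and (1+0.0082917)^37 = 1.35733979, so the balance is 14,000 × (1.64123463 − 1.35733979) / (1.64123463 − 1) = $6,198.24.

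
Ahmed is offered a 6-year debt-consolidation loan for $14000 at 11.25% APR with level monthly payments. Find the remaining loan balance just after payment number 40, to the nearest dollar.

With monthly rate i = 11.25%/12 = 0.0093750, the balance after k of n payments is P · [(1+i)^n − (1+i)^k] / [(1+i)^n − 1].
(1+0.0093750)^72 = 1.95786692 and (1+0.0093750)^40 = 1.45245190, so the balance is 14,000 × (1.95786692 − 1.45245190) / (1.95786692 − 1) = $7,387.05.

$7,387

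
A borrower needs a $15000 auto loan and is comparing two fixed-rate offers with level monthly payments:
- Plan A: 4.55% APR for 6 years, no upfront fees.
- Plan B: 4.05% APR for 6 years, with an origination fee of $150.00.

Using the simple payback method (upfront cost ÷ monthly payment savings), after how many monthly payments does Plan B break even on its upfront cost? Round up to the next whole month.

Plan A: monthly rate = 4.55%/12 = 0.0037917; payment = 15,000 × 0.0037917 / (1 − (1+0.0037917)^−72) = $238.46.
Plan B: monthly rate = 4.05%/12 = 0.0033750; payment = 15,000 × 0.0033750 / (1 − (1+0.0033750)^−72) = $235.02.
Monthly savings = $238.46 − $235.02 = $3.44.
Break-even = $150.00 / $3.44 = 43.60 → 44 months.

44 months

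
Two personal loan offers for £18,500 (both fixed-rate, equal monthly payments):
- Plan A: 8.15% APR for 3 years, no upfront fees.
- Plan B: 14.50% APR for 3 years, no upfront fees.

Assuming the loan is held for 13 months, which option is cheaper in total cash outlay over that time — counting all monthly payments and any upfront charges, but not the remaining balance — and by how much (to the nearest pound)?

Plan A by £725

Plan A: monthly rate = 8.15%/12 = 0.0067917; payment = 18,500 × 0.0067917 / (1 − (1+0.0067917)^−36) = £581.00.
Plan B: monthly rate = 14.5%/12 = 0.0120833; payment = 18,500 × 0.0120833 / (1 − (1+0.0120833)^−36) = £636.79.
Over 13 months: Plan A costs 13 × £581.00 = £7,553.00; Plan B costs 13 × £636.79 = £8,278.27.
Plan A is cheaper by £8,278.27 − £7,553.00 = £725.27.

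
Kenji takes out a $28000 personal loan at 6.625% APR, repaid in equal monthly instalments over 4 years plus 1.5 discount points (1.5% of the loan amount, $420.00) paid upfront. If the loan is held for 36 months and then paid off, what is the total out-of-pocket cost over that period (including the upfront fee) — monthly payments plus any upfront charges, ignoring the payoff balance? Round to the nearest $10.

At 6.625% the monthly rate is 0.0055208, so the payment is 28,000 × 0.0055208 / (1 − 1.0055208^−48) = $665.63.
Total outlay = 36 × $665.63 + $420.00 = $24,382.68.

$24,380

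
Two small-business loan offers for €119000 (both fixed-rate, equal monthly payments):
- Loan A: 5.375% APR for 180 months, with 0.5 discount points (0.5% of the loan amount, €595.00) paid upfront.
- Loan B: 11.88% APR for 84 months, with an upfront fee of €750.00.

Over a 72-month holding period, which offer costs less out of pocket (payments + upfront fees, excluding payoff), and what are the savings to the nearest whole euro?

Loan A by €81,414

Loan A: at 5.375% the monthly rate is 0.0044792, so the payment is 119,000 × 0.0044792 / (1 − 1.0044792^−180) = €964.45.
Loan B: at 11.88% the monthly rate is 0.0099000, so the payment is 119,000 × 0.0099000 / (1 − 1.0099000^−84) = €2,093.05.
Over 72 months: Loan A costs 72 × €964.45 + €595.00 = €70,035.40; Loan B costs 72 × €2,093.05 + €750.00 = €151,449.60.
Loan A is cheaper by €151,449.60 − €70,035.40 = €81,414.20.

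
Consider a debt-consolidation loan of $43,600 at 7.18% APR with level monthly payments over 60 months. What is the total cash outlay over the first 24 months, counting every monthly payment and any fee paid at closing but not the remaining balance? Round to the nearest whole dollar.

$20,809

At 7.18% the monthly rate is 0.0059833, so the payment is 43,600 × 0.0059833 / (1 − 1.0059833^−60) = $867.04.
Total outlay = 24 × $867.04 = $20,808.96.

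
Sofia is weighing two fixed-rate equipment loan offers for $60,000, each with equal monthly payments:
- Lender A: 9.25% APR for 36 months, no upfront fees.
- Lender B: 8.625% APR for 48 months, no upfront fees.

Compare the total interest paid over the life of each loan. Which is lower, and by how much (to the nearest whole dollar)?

Lender A by $2,218

Lender A: at 9.25% the monthly rate is 0.0077083, so the payment is 60,000 × 0.0077083 / (1 − 1.0077083^−36) = $1,914.97.
Total interest on Lender A = 36 × $1,914.97 − $60,000 = $8,938.92.
Lender B: at 8.625% the monthly rate is 0.0071875, so the payment is 60,000 × 0.0071875 / (1 − 1.0071875^−48) = $1,482.44.
Total interest on Lender B = 48 × $1,482.44 − $60,000 = $11,157.12.
Lender A is lower by $2,218.20.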